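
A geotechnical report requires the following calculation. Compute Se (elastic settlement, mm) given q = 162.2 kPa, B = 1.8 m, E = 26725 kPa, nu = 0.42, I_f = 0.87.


Using Se = q * B * (1 - nu^2) * I_f / E
1 - nu^2 = 1 - 0.42^2 = 0.8236
Se = 162.2 * 1.8 * 0.8236 * 0.87 / 26725
Se = 0.007828 m
Convert to mm: Se = 0.007828 * 1000 = 7.828 mm


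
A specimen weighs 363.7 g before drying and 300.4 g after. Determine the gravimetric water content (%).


Result: 21.07 %

Derivation:
Using w = (m_wet - m_dry) / m_dry * 100
m_wet - m_dry = 363.7 - 300.4 = 63.3 g
w = 63.3 / 300.4 * 100
w = 21.07 %


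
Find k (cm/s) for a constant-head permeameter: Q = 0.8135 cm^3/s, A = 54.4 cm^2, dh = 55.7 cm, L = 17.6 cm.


Compute hydraulic gradient:
i = dh / L = 55.7 / 17.6 = 3.16477
Then apply Darcy's law:
k = Q / (A * i)
k = 0.8135 / (54.4 * 3.16477)
k = 0.8135 / 172.164
k = 0.004725 cm/s


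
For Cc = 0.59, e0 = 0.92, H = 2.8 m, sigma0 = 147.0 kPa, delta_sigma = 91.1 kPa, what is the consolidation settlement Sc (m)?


Using Sc = Cc * H / (1 + e0) * log10((sigma0 + delta_sigma) / sigma0)
Stress ratio = (147.0 + 91.1) / 147.0 = 1.61973
log10(1.61973) = 0.209442
Cc * H / (1 + e0) = 0.59 * 2.8 / (1 + 0.92) = 0.860417
Sc = 0.860417 * 0.209442
Sc = 0.1802 m


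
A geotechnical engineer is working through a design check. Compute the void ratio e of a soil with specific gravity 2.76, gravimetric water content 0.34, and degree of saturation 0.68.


Using the relation e = Gs * w / S
e = 2.76 * 0.34 / 0.68
e = 1.38


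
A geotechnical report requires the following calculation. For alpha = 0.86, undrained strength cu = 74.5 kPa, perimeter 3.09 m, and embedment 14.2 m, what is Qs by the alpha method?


Using Qs = alpha * cu * perimeter * L
Qs = 0.86 * 74.5 * 3.09 * 14.2
Qs = 2811.26 kN


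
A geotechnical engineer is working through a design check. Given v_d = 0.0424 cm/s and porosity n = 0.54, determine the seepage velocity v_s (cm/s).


Result: 0.07852 cm/s

Derivation:
Using v_s = v_d / n
v_s = 0.0424 / 0.54
v_s = 0.07852 cm/s


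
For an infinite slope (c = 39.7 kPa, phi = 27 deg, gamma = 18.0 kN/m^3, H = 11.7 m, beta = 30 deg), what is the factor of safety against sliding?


Using Fs = c / (gamma*H*sin(beta)*cos(beta)) + tan(phi)/tan(beta)
Cohesion contribution = 39.7 / (18.0*11.7*sin(30)*cos(30))
Cohesion contribution = 0.435343
Friction contribution = tan(27)/tan(30) = 0.882524
Fs = 0.435343 + 0.882524
Fs = 1.318


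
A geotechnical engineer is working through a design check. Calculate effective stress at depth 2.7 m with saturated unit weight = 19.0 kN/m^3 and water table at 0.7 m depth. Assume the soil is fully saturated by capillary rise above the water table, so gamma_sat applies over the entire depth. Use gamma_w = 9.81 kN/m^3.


Result: 31.68 kPa

Derivation:
Total stress = gamma_sat * depth
sigma = 19.0 * 2.7 = 51.3 kPa
Pore water pressure u = gamma_w * (depth - d_wt)
u = 9.81 * (2.7 - 0.7) = 19.62 kPa
Effective stress = sigma - u
sigma' = 51.3 - 19.62 = 31.68 kPa


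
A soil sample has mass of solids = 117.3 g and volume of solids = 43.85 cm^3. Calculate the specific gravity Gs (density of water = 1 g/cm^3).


Using Gs = m_s / (V_s * rho_w)
Since rho_w = 1 g/cm^3:
Gs = 117.3 / 43.85
Gs = 2.675


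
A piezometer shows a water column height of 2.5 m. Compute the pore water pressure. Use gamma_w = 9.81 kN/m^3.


Using u = gamma_w * h_w
u = 9.81 * 2.5
u = 24.53 kPa


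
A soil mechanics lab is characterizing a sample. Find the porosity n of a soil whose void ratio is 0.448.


Using the relation n = e / (1 + e)
n = 0.448 / (1 + 0.448)
n = 0.448 / 1.448
n = 0.3094


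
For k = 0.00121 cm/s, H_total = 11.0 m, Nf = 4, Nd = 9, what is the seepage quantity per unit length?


Convert k to m/s for unit consistency with H:
k = 0.00121 cm/s = 0.00121 / 100 m/s = 1.21e-05 m/s
Using q = k * H * Nf / Nd
Nf / Nd = 4 / 9 = 0.4444
q = 1.21e-05 * 11.0 * 0.4444
q = 5.916e-05 m^3/s per m


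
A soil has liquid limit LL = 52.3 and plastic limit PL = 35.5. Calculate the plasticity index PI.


Using PI = LL - PL
PI = 52.3 - 35.5
PI = 16.8


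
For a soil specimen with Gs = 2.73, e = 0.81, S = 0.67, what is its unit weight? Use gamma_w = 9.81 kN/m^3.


Using gamma = gamma_w * (Gs + S*e) / (1 + e)
Numerator: Gs + S*e = 2.73 + 0.67*0.81 = 3.2727
Denominator: 1 + e = 1 + 0.81 = 1.81
gamma = 9.81 * 3.2727 / 1.81
gamma = 17.738 kN/m^3


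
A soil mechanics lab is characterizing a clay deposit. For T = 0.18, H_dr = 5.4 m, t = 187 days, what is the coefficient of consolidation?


Using cv = T * H_dr^2 / t
H_dr^2 = 5.4^2 = 29.16
cv = 0.18 * 29.16 / 187
cv = 0.02807 m^2/day


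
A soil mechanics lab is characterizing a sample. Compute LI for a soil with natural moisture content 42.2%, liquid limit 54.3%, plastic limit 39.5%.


Result: 0.182

Derivation:
First compute the plasticity index:
PI = LL - PL = 54.3 - 39.5 = 14.8
Then compute the liquidity index:
LI = (w - PL) / PI
LI = (42.2 - 39.5) / 14.8
LI = 0.182


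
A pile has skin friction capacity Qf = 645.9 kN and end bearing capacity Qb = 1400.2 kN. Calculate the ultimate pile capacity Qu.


Result: 2046.1 kN

Derivation:
Using Qu = Qf + Qb
Qu = 645.9 + 1400.2
Qu = 2046.1 kN


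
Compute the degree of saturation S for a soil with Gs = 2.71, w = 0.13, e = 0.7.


Using S = Gs * w / e
S = 2.71 * 0.13 / 0.7
S = 0.5033


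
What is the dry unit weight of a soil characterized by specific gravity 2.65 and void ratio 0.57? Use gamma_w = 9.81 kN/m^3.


Using gamma_d = Gs * gamma_w / (1 + e)
gamma_d = 2.65 * 9.81 / (1 + 0.57)
gamma_d = 2.65 * 9.81 / 1.57
gamma_d = 16.558 kN/m^3


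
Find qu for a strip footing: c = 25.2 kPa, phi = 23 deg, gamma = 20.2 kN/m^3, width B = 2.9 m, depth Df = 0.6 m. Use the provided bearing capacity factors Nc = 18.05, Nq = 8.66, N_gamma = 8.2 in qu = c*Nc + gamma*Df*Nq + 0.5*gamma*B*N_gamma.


Compute qu = c*Nc + gamma*Df*Nq + 0.5*gamma*B*N_gamma
Term 1: 25.2 * 18.05 = 454.86
Term 2: 20.2 * 0.6 * 8.66 = 104.9592
Term 3: 0.5 * 20.2 * 2.9 * 8.2 = 240.178
qu = 454.86 + 104.9592 + 240.178
qu = 800.0 kPa


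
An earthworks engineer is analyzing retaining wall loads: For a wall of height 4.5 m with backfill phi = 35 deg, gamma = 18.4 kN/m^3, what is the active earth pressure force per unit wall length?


Compute active earth pressure coefficient:
Ka = tan^2(45 - phi/2) = tan^2(27.5) = 0.27099
Compute active force:
Pa = 0.5 * Ka * gamma * H^2
Pa = 0.5 * 0.27099 * 18.4 * 4.5^2
Pa = 50.49 kN/m


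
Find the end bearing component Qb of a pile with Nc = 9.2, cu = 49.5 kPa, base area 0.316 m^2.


Using Qb = Nc * cu * Ab
Qb = 9.2 * 49.5 * 0.316
Qb = 143.91 kN


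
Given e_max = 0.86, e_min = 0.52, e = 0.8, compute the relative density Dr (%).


Using Dr = (e_max - e) / (e_max - e_min) * 100
e_max - e = 0.86 - 0.8 = 0.06
e_max - e_min = 0.86 - 0.52 = 0.34
Dr = 0.06 / 0.34 * 100
Dr = 17.65 %


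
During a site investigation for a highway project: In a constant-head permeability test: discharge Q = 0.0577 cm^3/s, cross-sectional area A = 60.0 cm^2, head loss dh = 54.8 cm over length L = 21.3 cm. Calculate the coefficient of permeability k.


Compute hydraulic gradient:
i = dh / L = 54.8 / 21.3 = 2.57277
Then apply Darcy's law:
k = Q / (A * i)
k = 0.0577 / (60.0 * 2.57277)
k = 0.0577 / 154.366
k = 0.000374 cm/s


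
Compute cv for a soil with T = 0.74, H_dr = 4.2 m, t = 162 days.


Result: 0.08058 m^2/day

Derivation:
Using cv = T * H_dr^2 / t
H_dr^2 = 4.2^2 = 17.64
cv = 0.74 * 17.64 / 162
cv = 0.08058 m^2/day


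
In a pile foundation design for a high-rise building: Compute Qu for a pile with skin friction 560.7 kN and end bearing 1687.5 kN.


Result: 2248.2 kN

Derivation:
Using Qu = Qf + Qb
Qu = 560.7 + 1687.5
Qu = 2248.2 kN


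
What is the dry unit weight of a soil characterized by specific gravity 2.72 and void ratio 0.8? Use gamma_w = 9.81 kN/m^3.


Using gamma_d = Gs * gamma_w / (1 + e)
gamma_d = 2.72 * 9.81 / (1 + 0.8)
gamma_d = 2.72 * 9.81 / 1.8
gamma_d = 14.824 kN/m^3


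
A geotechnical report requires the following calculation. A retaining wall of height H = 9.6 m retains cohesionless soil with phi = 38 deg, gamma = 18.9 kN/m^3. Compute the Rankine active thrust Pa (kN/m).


Result: 207.18 kN/m

Derivation:
Compute active earth pressure coefficient:
Ka = tan^2(45 - phi/2) = tan^2(26.0) = 0.237883
Compute active force:
Pa = 0.5 * Ka * gamma * H^2
Pa = 0.5 * 0.237883 * 18.9 * 9.6^2
Pa = 207.18 kN/m


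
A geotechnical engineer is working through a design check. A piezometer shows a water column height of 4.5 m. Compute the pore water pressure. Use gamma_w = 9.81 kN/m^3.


Using u = gamma_w * h_w
u = 9.81 * 4.5
u = 44.15 kPa


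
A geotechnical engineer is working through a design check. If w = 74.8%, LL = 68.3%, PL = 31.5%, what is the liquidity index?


First compute the plasticity index:
PI = LL - PL = 68.3 - 31.5 = 36.8
Then compute the liquidity index:
LI = (w - PL) / PI
LI = (74.8 - 31.5) / 36.8
LI = 1.177


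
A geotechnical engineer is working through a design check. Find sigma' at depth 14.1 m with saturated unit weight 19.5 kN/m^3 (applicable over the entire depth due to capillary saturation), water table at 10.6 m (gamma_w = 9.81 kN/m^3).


Total stress = gamma_sat * depth
sigma = 19.5 * 14.1 = 274.95 kPa
Pore water pressure u = gamma_w * (depth - d_wt)
u = 9.81 * (14.1 - 10.6) = 34.335 kPa
Effective stress = sigma - u
sigma' = 274.95 - 34.335 = 240.62 kPa


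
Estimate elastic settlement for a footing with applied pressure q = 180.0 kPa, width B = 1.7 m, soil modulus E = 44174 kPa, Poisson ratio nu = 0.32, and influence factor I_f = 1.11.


Result: 6.902 mm

Derivation:
Using Se = q * B * (1 - nu^2) * I_f / E
1 - nu^2 = 1 - 0.32^2 = 0.8976
Se = 180.0 * 1.7 * 0.8976 * 1.11 / 44174
Se = 0.006902 m
Convert to mm: Se = 0.006902 * 1000 = 6.902 mm


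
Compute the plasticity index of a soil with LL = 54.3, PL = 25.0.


Using PI = LL - PL
PI = 54.3 - 25.0
PI = 29.3


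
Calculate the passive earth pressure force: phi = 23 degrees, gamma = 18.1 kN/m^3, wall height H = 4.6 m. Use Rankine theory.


Result: 437.12 kN/m

Derivation:
Compute passive earth pressure coefficient:
Kp = tan^2(45 + phi/2) = tan^2(56.5) = 2.282623
Compute passive force:
Pp = 0.5 * Kp * gamma * H^2
Pp = 0.5 * 2.282623 * 18.1 * 4.6^2
Pp = 437.12 kN/m


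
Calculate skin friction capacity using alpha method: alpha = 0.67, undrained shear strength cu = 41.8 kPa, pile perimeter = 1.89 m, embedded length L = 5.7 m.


Result: 301.71 kN

Derivation:
Using Qs = alpha * cu * perimeter * L
Qs = 0.67 * 41.8 * 1.89 * 5.7
Qs = 301.71 kN


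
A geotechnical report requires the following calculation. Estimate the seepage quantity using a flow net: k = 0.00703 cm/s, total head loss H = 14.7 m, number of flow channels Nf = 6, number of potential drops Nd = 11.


Convert k to m/s for unit consistency with H:
k = 0.00703 cm/s = 0.00703 / 100 m/s = 7.03e-05 m/s
Using q = k * H * Nf / Nd
Nf / Nd = 6 / 11 = 0.5455
q = 7.03e-05 * 14.7 * 0.5455
q = 0.0005637 m^3/s per m


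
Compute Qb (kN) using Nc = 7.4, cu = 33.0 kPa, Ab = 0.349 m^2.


Result: 85.23 kN

Derivation:
Using Qb = Nc * cu * Ab
Qb = 7.4 * 33.0 * 0.349
Qb = 85.23 kN


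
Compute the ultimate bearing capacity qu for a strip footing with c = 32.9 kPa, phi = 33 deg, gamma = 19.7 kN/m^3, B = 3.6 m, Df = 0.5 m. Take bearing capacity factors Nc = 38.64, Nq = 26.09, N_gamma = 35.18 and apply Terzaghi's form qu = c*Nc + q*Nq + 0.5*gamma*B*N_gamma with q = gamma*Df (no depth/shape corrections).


Result: 2775.73 kPa

Derivation:
Compute qu = c*Nc + gamma*Df*Nq + 0.5*gamma*B*N_gamma
Term 1: 32.9 * 38.64 = 1271.256
Term 2: 19.7 * 0.5 * 26.09 = 256.9865
Term 3: 0.5 * 19.7 * 3.6 * 35.18 = 1247.4828
qu = 1271.256 + 256.9865 + 1247.4828
qu = 2775.73 kPa


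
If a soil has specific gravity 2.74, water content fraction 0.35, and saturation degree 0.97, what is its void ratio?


Using the relation e = Gs * w / S
e = 2.74 * 0.35 / 0.97
e = 0.9887


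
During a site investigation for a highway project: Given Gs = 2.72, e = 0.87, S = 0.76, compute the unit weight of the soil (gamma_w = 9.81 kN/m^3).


Using gamma = gamma_w * (Gs + S*e) / (1 + e)
Numerator: Gs + S*e = 2.72 + 0.76*0.87 = 3.3812
Denominator: 1 + e = 1 + 0.87 = 1.87
gamma = 9.81 * 3.3812 / 1.87
gamma = 17.738 kN/m^3


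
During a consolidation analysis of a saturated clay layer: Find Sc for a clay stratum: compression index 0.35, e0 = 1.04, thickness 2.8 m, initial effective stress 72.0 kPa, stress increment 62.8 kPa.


Using Sc = Cc * H / (1 + e0) * log10((sigma0 + delta_sigma) / sigma0)
Stress ratio = (72.0 + 62.8) / 72.0 = 1.87222
log10(1.87222) = 0.272357
Cc * H / (1 + e0) = 0.35 * 2.8 / (1 + 1.04) = 0.480392
Sc = 0.480392 * 0.272357
Sc = 0.1308 m


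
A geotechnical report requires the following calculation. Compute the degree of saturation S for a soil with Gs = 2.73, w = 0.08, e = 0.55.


Using S = Gs * w / e
S = 2.73 * 0.08 / 0.55
S = 0.3971


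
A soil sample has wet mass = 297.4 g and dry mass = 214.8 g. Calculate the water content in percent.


Using w = (m_wet - m_dry) / m_dry * 100
m_wet - m_dry = 297.4 - 214.8 = 82.6 g
w = 82.6 / 214.8 * 100
w = 38.45 %


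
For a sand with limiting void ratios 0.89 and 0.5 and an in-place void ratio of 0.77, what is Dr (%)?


Result: 30.77 %

Derivation:
Using Dr = (e_max - e) / (e_max - e_min) * 100
e_max - e = 0.89 - 0.77 = 0.12
e_max - e_min = 0.89 - 0.5 = 0.39
Dr = 0.12 / 0.39 * 100
Dr = 30.77 %


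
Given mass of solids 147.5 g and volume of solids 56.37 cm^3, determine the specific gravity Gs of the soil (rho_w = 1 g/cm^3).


Result: 2.617

Derivation:
Using Gs = m_s / (V_s * rho_w)
Since rho_w = 1 g/cm^3:
Gs = 147.5 / 56.37
Gs = 2.617


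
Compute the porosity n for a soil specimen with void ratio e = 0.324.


Using the relation n = e / (1 + e)
n = 0.324 / (1 + 0.324)
n = 0.324 / 1.324
n = 0.2447


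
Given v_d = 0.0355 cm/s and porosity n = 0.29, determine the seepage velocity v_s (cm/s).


Result: 0.12241 cm/s

Derivation:
Using v_s = v_d / n
v_s = 0.0355 / 0.29
v_s = 0.12241 cm/s


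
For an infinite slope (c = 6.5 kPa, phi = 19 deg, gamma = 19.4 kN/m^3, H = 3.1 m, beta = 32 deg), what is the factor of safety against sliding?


Using Fs = c / (gamma*H*sin(beta)*cos(beta)) + tan(phi)/tan(beta)
Cohesion contribution = 6.5 / (19.4*3.1*sin(32)*cos(32))
Cohesion contribution = 0.240503
Friction contribution = tan(19)/tan(32) = 0.551039
Fs = 0.240503 + 0.551039
Fs = 0.792


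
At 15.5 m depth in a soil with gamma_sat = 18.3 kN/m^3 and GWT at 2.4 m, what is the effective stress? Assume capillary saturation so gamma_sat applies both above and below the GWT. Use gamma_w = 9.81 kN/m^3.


Result: 155.14 kPa

Derivation:
Total stress = gamma_sat * depth
sigma = 18.3 * 15.5 = 283.65 kPa
Pore water pressure u = gamma_w * (depth - d_wt)
u = 9.81 * (15.5 - 2.4) = 128.511 kPa
Effective stress = sigma - u
sigma' = 283.65 - 128.511 = 155.14 kPa


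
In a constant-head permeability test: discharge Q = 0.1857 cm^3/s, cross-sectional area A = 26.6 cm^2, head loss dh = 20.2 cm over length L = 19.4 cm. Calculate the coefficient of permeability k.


Compute hydraulic gradient:
i = dh / L = 20.2 / 19.4 = 1.04124
Then apply Darcy's law:
k = Q / (A * i)
k = 0.1857 / (26.6 * 1.04124)
k = 0.1857 / 27.6969
k = 0.006705 cm/s


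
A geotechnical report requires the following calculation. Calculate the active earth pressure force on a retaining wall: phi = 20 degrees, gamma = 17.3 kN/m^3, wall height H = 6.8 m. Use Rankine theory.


Result: 196.1 kN/m

Derivation:
Compute active earth pressure coefficient:
Ka = tan^2(45 - phi/2) = tan^2(35.0) = 0.490291
Compute active force:
Pa = 0.5 * Ka * gamma * H^2
Pa = 0.5 * 0.490291 * 17.3 * 6.8^2
Pa = 196.1 kN/m


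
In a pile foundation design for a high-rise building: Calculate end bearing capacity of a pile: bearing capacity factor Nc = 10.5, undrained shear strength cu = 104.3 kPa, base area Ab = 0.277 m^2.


Result: 303.36 kN

Derivation:
Using Qb = Nc * cu * Ab
Qb = 10.5 * 104.3 * 0.277
Qb = 303.36 kN


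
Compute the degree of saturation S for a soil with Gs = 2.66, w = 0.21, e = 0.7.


Using S = Gs * w / e
S = 2.66 * 0.21 / 0.7
S = 0.798


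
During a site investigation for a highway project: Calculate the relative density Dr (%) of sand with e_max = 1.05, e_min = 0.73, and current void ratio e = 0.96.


Using Dr = (e_max - e) / (e_max - e_min) * 100
e_max - e = 1.05 - 0.96 = 0.09
e_max - e_min = 1.05 - 0.73 = 0.32
Dr = 0.09 / 0.32 * 100
Dr = 28.13 %


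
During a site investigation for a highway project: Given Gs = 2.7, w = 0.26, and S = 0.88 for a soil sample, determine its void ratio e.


Using the relation e = Gs * w / S
e = 2.7 * 0.26 / 0.88
e = 0.7977


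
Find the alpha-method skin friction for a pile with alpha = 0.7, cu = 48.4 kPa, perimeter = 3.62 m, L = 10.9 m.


Result: 1336.84 kN

Derivation:
Using Qs = alpha * cu * perimeter * L
Qs = 0.7 * 48.4 * 3.62 * 10.9
Qs = 1336.84 kN


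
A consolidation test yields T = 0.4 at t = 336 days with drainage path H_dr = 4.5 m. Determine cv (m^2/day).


Using cv = T * H_dr^2 / t
H_dr^2 = 4.5^2 = 20.25
cv = 0.4 * 20.25 / 336
cv = 0.02411 m^2/day


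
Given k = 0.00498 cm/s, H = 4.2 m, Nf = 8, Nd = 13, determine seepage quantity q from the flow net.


Result: 0.0001287 m^3/s per m

Derivation:
Convert k to m/s for unit consistency with H:
k = 0.00498 cm/s = 0.00498 / 100 m/s = 4.98e-05 m/s
Using q = k * H * Nf / Nd
Nf / Nd = 8 / 13 = 0.6154
q = 4.98e-05 * 4.2 * 0.6154
q = 0.0001287 m^3/s per m


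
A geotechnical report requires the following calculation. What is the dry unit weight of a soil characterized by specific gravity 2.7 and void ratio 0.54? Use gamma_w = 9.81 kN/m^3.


Result: 17.199 kN/m^3

Derivation:
Using gamma_d = Gs * gamma_w / (1 + e)
gamma_d = 2.7 * 9.81 / (1 + 0.54)
gamma_d = 2.7 * 9.81 / 1.54
gamma_d = 17.199 kN/m^3


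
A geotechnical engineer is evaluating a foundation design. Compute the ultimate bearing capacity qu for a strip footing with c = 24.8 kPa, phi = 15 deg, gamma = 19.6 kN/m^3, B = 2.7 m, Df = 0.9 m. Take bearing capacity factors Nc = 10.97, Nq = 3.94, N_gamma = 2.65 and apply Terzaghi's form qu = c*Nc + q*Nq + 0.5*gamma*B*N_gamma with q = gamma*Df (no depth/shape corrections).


Result: 411.68 kPa

Derivation:
Compute qu = c*Nc + gamma*Df*Nq + 0.5*gamma*B*N_gamma
Term 1: 24.8 * 10.97 = 272.056
Term 2: 19.6 * 0.9 * 3.94 = 69.5016
Term 3: 0.5 * 19.6 * 2.7 * 2.65 = 70.119
qu = 272.056 + 69.5016 + 70.119
qu = 411.68 kPa


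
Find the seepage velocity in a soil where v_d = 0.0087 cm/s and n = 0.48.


Result: 0.01812 cm/s

Derivation:
Using v_s = v_d / n
v_s = 0.0087 / 0.48
v_s = 0.01812 cm/s


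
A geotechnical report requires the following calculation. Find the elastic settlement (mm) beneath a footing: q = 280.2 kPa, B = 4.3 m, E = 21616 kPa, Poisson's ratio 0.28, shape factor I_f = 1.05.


Using Se = q * B * (1 - nu^2) * I_f / E
1 - nu^2 = 1 - 0.28^2 = 0.9216
Se = 280.2 * 4.3 * 0.9216 * 1.05 / 21616
Se = 0.053938 m
Convert to mm: Se = 0.053938 * 1000 = 53.938 mm


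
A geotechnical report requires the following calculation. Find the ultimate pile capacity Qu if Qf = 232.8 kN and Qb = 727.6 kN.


Result: 960.4 kN

Derivation:
Using Qu = Qf + Qb
Qu = 232.8 + 727.6
Qu = 960.4 kN


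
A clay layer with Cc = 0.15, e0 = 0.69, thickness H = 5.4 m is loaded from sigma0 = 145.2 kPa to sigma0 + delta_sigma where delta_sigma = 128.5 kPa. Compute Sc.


Using Sc = Cc * H / (1 + e0) * log10((sigma0 + delta_sigma) / sigma0)
Stress ratio = (145.2 + 128.5) / 145.2 = 1.88499
log10(1.88499) = 0.275308
Cc * H / (1 + e0) = 0.15 * 5.4 / (1 + 0.69) = 0.47929
Sc = 0.47929 * 0.275308
Sc = 0.132 m


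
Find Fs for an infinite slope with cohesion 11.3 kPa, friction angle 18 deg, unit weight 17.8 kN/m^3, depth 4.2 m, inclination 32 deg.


Using Fs = c / (gamma*H*sin(beta)*cos(beta)) + tan(phi)/tan(beta)
Cohesion contribution = 11.3 / (17.8*4.2*sin(32)*cos(32))
Cohesion contribution = 0.33634
Friction contribution = tan(18)/tan(32) = 0.51998
Fs = 0.33634 + 0.51998
Fs = 0.856


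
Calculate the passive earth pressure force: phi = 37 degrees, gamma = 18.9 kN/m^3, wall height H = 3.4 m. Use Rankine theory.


Result: 439.46 kN/m

Derivation:
Compute passive earth pressure coefficient:
Kp = tan^2(45 + phi/2) = tan^2(63.5) = 4.022791
Compute passive force:
Pp = 0.5 * Kp * gamma * H^2
Pp = 0.5 * 4.022791 * 18.9 * 3.4^2
Pp = 439.46 kN/m


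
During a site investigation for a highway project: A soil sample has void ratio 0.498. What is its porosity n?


Using the relation n = e / (1 + e)
n = 0.498 / (1 + 0.498)
n = 0.498 / 1.498
n = 0.3324


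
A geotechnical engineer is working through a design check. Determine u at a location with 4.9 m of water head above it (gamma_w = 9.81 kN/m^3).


Result: 48.07 kPa

Derivation:
Using u = gamma_w * h_w
u = 9.81 * 4.9
u = 48.07 kPa


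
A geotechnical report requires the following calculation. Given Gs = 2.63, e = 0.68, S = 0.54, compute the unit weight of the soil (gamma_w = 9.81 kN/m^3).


Using gamma = gamma_w * (Gs + S*e) / (1 + e)
Numerator: Gs + S*e = 2.63 + 0.54*0.68 = 2.9972
Denominator: 1 + e = 1 + 0.68 = 1.68
gamma = 9.81 * 2.9972 / 1.68
gamma = 17.502 kN/m^3


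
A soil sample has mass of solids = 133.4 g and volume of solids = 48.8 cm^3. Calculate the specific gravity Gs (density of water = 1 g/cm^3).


Using Gs = m_s / (V_s * rho_w)
Since rho_w = 1 g/cm^3:
Gs = 133.4 / 48.8
Gs = 2.734


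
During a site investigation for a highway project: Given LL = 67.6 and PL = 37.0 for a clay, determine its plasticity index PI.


Result: 30.6

Derivation:
Using PI = LL - PL
PI = 67.6 - 37.0
PI = 30.6


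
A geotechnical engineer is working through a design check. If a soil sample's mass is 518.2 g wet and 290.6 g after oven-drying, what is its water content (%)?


Using w = (m_wet - m_dry) / m_dry * 100
m_wet - m_dry = 518.2 - 290.6 = 227.6 g
w = 227.6 / 290.6 * 100
w = 78.32 %


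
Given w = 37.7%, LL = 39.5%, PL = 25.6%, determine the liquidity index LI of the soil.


First compute the plasticity index:
PI = LL - PL = 39.5 - 25.6 = 13.9
Then compute the liquidity index:
LI = (w - PL) / PI
LI = (37.7 - 25.6) / 13.9
LI = 0.871


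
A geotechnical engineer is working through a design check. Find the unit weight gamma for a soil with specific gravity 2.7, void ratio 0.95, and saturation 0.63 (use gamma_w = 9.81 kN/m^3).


Using gamma = gamma_w * (Gs + S*e) / (1 + e)
Numerator: Gs + S*e = 2.7 + 0.63*0.95 = 3.2985
Denominator: 1 + e = 1 + 0.95 = 1.95
gamma = 9.81 * 3.2985 / 1.95
gamma = 16.594 kN/m^3


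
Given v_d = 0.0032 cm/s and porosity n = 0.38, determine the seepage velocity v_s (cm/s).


Using v_s = v_d / n
v_s = 0.0032 / 0.38
v_s = 0.00842 cm/s


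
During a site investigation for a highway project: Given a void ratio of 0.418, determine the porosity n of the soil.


Using the relation n = e / (1 + e)
n = 0.418 / (1 + 0.418)
n = 0.418 / 1.418
n = 0.2948


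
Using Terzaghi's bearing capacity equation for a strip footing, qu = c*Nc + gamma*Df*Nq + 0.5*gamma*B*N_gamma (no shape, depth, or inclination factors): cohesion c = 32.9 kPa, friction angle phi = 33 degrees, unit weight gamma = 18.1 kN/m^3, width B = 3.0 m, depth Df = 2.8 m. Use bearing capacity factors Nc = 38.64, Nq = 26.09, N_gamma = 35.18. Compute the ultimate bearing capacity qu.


Result: 3548.63 kPa

Derivation:
Compute qu = c*Nc + gamma*Df*Nq + 0.5*gamma*B*N_gamma
Term 1: 32.9 * 38.64 = 1271.256
Term 2: 18.1 * 2.8 * 26.09 = 1322.2412
Term 3: 0.5 * 18.1 * 3.0 * 35.18 = 955.137
qu = 1271.256 + 1322.2412 + 955.137
qu = 3548.63 kPa


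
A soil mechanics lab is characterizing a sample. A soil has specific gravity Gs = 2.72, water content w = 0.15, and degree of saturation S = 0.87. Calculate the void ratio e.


Using the relation e = Gs * w / S
e = 2.72 * 0.15 / 0.87
e = 0.469


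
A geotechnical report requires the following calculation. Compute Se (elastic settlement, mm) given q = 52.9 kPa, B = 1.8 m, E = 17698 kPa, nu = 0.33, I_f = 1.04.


Using Se = q * B * (1 - nu^2) * I_f / E
1 - nu^2 = 1 - 0.33^2 = 0.8911
Se = 52.9 * 1.8 * 0.8911 * 1.04 / 17698
Se = 0.004986 m
Convert to mm: Se = 0.004986 * 1000 = 4.986 mm


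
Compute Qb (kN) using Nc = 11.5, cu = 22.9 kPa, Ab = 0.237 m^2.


Using Qb = Nc * cu * Ab
Qb = 11.5 * 22.9 * 0.237
Qb = 62.41 kN


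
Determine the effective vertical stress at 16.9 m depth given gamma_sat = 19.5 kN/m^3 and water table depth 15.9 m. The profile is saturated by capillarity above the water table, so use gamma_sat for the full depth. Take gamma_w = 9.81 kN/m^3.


Total stress = gamma_sat * depth
sigma = 19.5 * 16.9 = 329.55 kPa
Pore water pressure u = gamma_w * (depth - d_wt)
u = 9.81 * (16.9 - 15.9) = 9.81 kPa
Effective stress = sigma - u
sigma' = 329.55 - 9.81 = 319.74 kPa


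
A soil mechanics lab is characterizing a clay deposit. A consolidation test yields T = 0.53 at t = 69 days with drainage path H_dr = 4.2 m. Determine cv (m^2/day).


Result: 0.1355 m^2/day

Derivation:
Using cv = T * H_dr^2 / t
H_dr^2 = 4.2^2 = 17.64
cv = 0.53 * 17.64 / 69
cv = 0.1355 m^2/day


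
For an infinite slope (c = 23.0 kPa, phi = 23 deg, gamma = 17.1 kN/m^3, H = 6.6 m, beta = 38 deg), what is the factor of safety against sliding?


Result: 0.963

Derivation:
Using Fs = c / (gamma*H*sin(beta)*cos(beta)) + tan(phi)/tan(beta)
Cohesion contribution = 23.0 / (17.1*6.6*sin(38)*cos(38))
Cohesion contribution = 0.420062
Friction contribution = tan(23)/tan(38) = 0.543303
Fs = 0.420062 + 0.543303
Fs = 0.963


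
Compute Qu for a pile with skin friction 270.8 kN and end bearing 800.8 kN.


Using Qu = Qf + Qb
Qu = 270.8 + 800.8
Qu = 1071.6 kN


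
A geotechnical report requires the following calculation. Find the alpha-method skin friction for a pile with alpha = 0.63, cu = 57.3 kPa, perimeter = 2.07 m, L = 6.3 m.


Using Qs = alpha * cu * perimeter * L
Qs = 0.63 * 57.3 * 2.07 * 6.3
Qs = 470.77 kN


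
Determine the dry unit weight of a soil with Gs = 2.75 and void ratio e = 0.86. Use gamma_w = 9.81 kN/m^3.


Using gamma_d = Gs * gamma_w / (1 + e)
gamma_d = 2.75 * 9.81 / (1 + 0.86)
gamma_d = 2.75 * 9.81 / 1.86
gamma_d = 14.504 kN/m^3


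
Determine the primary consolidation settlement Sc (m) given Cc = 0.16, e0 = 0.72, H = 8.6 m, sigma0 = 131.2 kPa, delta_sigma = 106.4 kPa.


Using Sc = Cc * H / (1 + e0) * log10((sigma0 + delta_sigma) / sigma0)
Stress ratio = (131.2 + 106.4) / 131.2 = 1.81098
log10(1.81098) = 0.257913
Cc * H / (1 + e0) = 0.16 * 8.6 / (1 + 0.72) = 0.8
Sc = 0.8 * 0.257913
Sc = 0.2063 m


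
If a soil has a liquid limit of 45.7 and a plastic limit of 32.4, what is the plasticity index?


Result: 13.3

Derivation:
Using PI = LL - PL
PI = 45.7 - 32.4
PI = 13.3


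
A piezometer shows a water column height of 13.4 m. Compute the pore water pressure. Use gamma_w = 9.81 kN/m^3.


Using u = gamma_w * h_w
u = 9.81 * 13.4
u = 131.45 kPa


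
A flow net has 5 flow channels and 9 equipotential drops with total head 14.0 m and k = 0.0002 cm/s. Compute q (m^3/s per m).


Convert k to m/s for unit consistency with H:
k = 0.0002 cm/s = 0.0002 / 100 m/s = 2e-06 m/s
Using q = k * H * Nf / Nd
Nf / Nd = 5 / 9 = 0.5556
q = 2e-06 * 14.0 * 0.5556
q = 1.556e-05 m^3/s per m


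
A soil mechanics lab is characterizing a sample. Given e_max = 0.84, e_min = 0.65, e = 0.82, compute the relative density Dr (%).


Result: 10.53 %

Derivation:
Using Dr = (e_max - e) / (e_max - e_min) * 100
e_max - e = 0.84 - 0.82 = 0.02
e_max - e_min = 0.84 - 0.65 = 0.19
Dr = 0.02 / 0.19 * 100
Dr = 10.53 %


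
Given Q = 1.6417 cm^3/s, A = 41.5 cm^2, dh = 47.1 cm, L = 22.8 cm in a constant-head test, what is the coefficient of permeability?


Compute hydraulic gradient:
i = dh / L = 47.1 / 22.8 = 2.06579
Then apply Darcy's law:
k = Q / (A * i)
k = 1.6417 / (41.5 * 2.06579)
k = 1.6417 / 85.7303
k = 0.01915 cm/s


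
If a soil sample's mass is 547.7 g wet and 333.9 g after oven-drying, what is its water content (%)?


Result: 64.03 %

Derivation:
Using w = (m_wet - m_dry) / m_dry * 100
m_wet - m_dry = 547.7 - 333.9 = 213.8 g
w = 213.8 / 333.9 * 100
w = 64.03 %


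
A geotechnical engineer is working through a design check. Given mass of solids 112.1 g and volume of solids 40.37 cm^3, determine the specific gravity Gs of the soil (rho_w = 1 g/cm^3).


Result: 2.777

Derivation:
Using Gs = m_s / (V_s * rho_w)
Since rho_w = 1 g/cm^3:
Gs = 112.1 / 40.37
Gs = 2.777


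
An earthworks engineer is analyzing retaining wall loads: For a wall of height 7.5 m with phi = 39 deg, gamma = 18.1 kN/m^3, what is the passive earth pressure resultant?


Result: 2237.58 kN/m

Derivation:
Compute passive earth pressure coefficient:
Kp = tan^2(45 + phi/2) = tan^2(64.5) = 4.395495
Compute passive force:
Pp = 0.5 * Kp * gamma * H^2
Pp = 0.5 * 4.395495 * 18.1 * 7.5^2
Pp = 2237.58 kN/m


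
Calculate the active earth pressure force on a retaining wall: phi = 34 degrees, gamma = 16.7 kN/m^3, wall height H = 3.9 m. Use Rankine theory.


Compute active earth pressure coefficient:
Ka = tan^2(45 - phi/2) = tan^2(28.0) = 0.282715
Compute active force:
Pa = 0.5 * Ka * gamma * H^2
Pa = 0.5 * 0.282715 * 16.7 * 3.9^2
Pa = 35.91 kN/m


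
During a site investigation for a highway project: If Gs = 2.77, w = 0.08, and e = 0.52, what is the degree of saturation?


Using S = Gs * w / e
S = 2.77 * 0.08 / 0.52
S = 0.4262


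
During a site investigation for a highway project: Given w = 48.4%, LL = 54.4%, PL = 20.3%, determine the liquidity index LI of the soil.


Result: 0.824

Derivation:
First compute the plasticity index:
PI = LL - PL = 54.4 - 20.3 = 34.1
Then compute the liquidity index:
LI = (w - PL) / PI
LI = (48.4 - 20.3) / 34.1
LI = 0.824


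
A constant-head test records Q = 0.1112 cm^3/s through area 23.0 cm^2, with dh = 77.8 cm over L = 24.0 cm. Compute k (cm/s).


Result: 0.001491 cm/s

Derivation:
Compute hydraulic gradient:
i = dh / L = 77.8 / 24.0 = 3.24167
Then apply Darcy's law:
k = Q / (A * i)
k = 0.1112 / (23.0 * 3.24167)
k = 0.1112 / 74.5583
k = 0.001491 cm/s


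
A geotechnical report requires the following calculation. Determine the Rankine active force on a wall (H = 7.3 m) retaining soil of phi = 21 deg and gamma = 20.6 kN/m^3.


Result: 259.27 kN/m

Derivation:
Compute active earth pressure coefficient:
Ka = tan^2(45 - phi/2) = tan^2(34.5) = 0.472355
Compute active force:
Pa = 0.5 * Ka * gamma * H^2
Pa = 0.5 * 0.472355 * 20.6 * 7.3^2
Pa = 259.27 kN/m


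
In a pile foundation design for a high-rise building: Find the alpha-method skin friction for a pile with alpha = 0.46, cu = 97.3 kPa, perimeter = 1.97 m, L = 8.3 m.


Using Qs = alpha * cu * perimeter * L
Qs = 0.46 * 97.3 * 1.97 * 8.3
Qs = 731.84 kN


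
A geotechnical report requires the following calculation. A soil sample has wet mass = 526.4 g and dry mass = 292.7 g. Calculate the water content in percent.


Result: 79.84 %

Derivation:
Using w = (m_wet - m_dry) / m_dry * 100
m_wet - m_dry = 526.4 - 292.7 = 233.7 g
w = 233.7 / 292.7 * 100
w = 79.84 %


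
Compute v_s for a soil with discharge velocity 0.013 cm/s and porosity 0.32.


Using v_s = v_d / n
v_s = 0.013 / 0.32
v_s = 0.04062 cm/s


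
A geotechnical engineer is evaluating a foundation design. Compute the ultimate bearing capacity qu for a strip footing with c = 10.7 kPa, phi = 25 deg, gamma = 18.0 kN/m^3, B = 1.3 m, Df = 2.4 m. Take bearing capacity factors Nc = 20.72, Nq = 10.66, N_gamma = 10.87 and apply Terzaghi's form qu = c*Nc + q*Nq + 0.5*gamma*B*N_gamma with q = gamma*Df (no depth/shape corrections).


Compute qu = c*Nc + gamma*Df*Nq + 0.5*gamma*B*N_gamma
Term 1: 10.7 * 20.72 = 221.704
Term 2: 18.0 * 2.4 * 10.66 = 460.512
Term 3: 0.5 * 18.0 * 1.3 * 10.87 = 127.179
qu = 221.704 + 460.512 + 127.179
qu = 809.4 kPa


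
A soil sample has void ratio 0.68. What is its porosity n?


Using the relation n = e / (1 + e)
n = 0.68 / (1 + 0.68)
n = 0.68 / 1.68
n = 0.4048


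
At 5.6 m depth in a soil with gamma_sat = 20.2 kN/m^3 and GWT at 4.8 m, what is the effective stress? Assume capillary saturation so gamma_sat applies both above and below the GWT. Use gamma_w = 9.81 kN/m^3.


Result: 105.27 kPa

Derivation:
Total stress = gamma_sat * depth
sigma = 20.2 * 5.6 = 113.12 kPa
Pore water pressure u = gamma_w * (depth - d_wt)
u = 9.81 * (5.6 - 4.8) = 7.848 kPa
Effective stress = sigma - u
sigma' = 113.12 - 7.848 = 105.27 kPa


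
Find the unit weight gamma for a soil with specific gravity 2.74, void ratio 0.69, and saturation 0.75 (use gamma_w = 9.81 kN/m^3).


Using gamma = gamma_w * (Gs + S*e) / (1 + e)
Numerator: Gs + S*e = 2.74 + 0.75*0.69 = 3.2575
Denominator: 1 + e = 1 + 0.69 = 1.69
gamma = 9.81 * 3.2575 / 1.69
gamma = 18.909 kN/m^3


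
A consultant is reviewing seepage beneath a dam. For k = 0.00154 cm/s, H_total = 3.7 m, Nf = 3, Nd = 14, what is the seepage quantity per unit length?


Convert k to m/s for unit consistency with H:
k = 0.00154 cm/s = 0.00154 / 100 m/s = 1.54e-05 m/s
Using q = k * H * Nf / Nd
Nf / Nd = 3 / 14 = 0.2143
q = 1.54e-05 * 3.7 * 0.2143
q = 1.221e-05 m^3/s per m


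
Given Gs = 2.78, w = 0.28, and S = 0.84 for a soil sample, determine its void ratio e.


Result: 0.9267

Derivation:
Using the relation e = Gs * w / S
e = 2.78 * 0.28 / 0.84
e = 0.9267


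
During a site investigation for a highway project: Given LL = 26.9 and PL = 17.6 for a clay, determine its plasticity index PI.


Using PI = LL - PL
PI = 26.9 - 17.6
PI = 9.3


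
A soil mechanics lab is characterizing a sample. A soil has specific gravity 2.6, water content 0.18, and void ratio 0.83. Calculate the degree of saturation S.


Using S = Gs * w / e
S = 2.6 * 0.18 / 0.83
S = 0.5639


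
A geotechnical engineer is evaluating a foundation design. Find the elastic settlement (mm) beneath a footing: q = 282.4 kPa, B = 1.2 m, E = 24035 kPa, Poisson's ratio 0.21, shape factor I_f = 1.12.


Using Se = q * B * (1 - nu^2) * I_f / E
1 - nu^2 = 1 - 0.21^2 = 0.9559
Se = 282.4 * 1.2 * 0.9559 * 1.12 / 24035
Se = 0.015095 m
Convert to mm: Se = 0.015095 * 1000 = 15.095 mm


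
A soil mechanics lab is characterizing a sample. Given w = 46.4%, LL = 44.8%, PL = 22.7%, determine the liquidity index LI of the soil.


First compute the plasticity index:
PI = LL - PL = 44.8 - 22.7 = 22.1
Then compute the liquidity index:
LI = (w - PL) / PI
LI = (46.4 - 22.7) / 22.1
LI = 1.072


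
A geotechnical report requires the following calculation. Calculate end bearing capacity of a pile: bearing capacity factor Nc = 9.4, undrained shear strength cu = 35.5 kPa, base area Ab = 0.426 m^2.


Using Qb = Nc * cu * Ab
Qb = 9.4 * 35.5 * 0.426
Qb = 142.16 kN


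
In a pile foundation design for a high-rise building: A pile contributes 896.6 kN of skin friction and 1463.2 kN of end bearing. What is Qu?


Using Qu = Qf + Qb
Qu = 896.6 + 1463.2
Qu = 2359.8 kN


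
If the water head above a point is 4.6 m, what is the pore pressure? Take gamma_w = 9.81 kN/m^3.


Result: 45.13 kPa

Derivation:
Using u = gamma_w * h_w
u = 9.81 * 4.6
u = 45.13 kPa


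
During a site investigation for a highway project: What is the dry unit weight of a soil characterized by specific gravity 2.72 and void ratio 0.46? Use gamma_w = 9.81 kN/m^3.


Using gamma_d = Gs * gamma_w / (1 + e)
gamma_d = 2.72 * 9.81 / (1 + 0.46)
gamma_d = 2.72 * 9.81 / 1.46
gamma_d = 18.276 kN/m^3


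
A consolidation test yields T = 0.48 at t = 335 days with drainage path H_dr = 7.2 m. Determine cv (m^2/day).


Result: 0.07428 m^2/day

Derivation:
Using cv = T * H_dr^2 / t
H_dr^2 = 7.2^2 = 51.84
cv = 0.48 * 51.84 / 335
cv = 0.07428 m^2/day


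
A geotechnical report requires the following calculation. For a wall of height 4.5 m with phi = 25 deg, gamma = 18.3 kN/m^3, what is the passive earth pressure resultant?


Result: 456.53 kN/m

Derivation:
Compute passive earth pressure coefficient:
Kp = tan^2(45 + phi/2) = tan^2(57.5) = 2.463913
Compute passive force:
Pp = 0.5 * Kp * gamma * H^2
Pp = 0.5 * 2.463913 * 18.3 * 4.5^2
Pp = 456.53 kN/m


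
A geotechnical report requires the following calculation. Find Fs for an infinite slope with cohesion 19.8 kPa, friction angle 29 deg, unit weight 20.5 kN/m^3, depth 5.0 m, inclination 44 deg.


Using Fs = c / (gamma*H*sin(beta)*cos(beta)) + tan(phi)/tan(beta)
Cohesion contribution = 19.8 / (20.5*5.0*sin(44)*cos(44))
Cohesion contribution = 0.386577
Friction contribution = tan(29)/tan(44) = 0.574004
Fs = 0.386577 + 0.574004
Fs = 0.961


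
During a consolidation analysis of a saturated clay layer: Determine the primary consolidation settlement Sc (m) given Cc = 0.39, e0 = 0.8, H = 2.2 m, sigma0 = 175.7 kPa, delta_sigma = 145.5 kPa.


Using Sc = Cc * H / (1 + e0) * log10((sigma0 + delta_sigma) / sigma0)
Stress ratio = (175.7 + 145.5) / 175.7 = 1.82812
log10(1.82812) = 0.262004
Cc * H / (1 + e0) = 0.39 * 2.2 / (1 + 0.8) = 0.476667
Sc = 0.476667 * 0.262004
Sc = 0.1249 m


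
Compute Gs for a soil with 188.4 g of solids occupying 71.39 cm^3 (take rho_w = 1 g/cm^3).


Using Gs = m_s / (V_s * rho_w)
Since rho_w = 1 g/cm^3:
Gs = 188.4 / 71.39
Gs = 2.639


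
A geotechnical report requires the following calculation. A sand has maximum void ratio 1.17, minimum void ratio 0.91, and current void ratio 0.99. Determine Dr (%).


Result: 69.23 %

Derivation:
Using Dr = (e_max - e) / (e_max - e_min) * 100
e_max - e = 1.17 - 0.99 = 0.18
e_max - e_min = 1.17 - 0.91 = 0.26
Dr = 0.18 / 0.26 * 100
Dr = 69.23 %


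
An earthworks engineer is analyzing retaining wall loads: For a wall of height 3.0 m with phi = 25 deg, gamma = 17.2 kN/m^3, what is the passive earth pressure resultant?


Result: 190.71 kN/m

Derivation:
Compute passive earth pressure coefficient:
Kp = tan^2(45 + phi/2) = tan^2(57.5) = 2.463913
Compute passive force:
Pp = 0.5 * Kp * gamma * H^2
Pp = 0.5 * 2.463913 * 17.2 * 3.0^2
Pp = 190.71 kN/m


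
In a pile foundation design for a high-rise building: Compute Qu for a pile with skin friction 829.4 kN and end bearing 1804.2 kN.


Result: 2633.6 kN

Derivation:
Using Qu = Qf + Qb
Qu = 829.4 + 1804.2
Qu = 2633.6 kN


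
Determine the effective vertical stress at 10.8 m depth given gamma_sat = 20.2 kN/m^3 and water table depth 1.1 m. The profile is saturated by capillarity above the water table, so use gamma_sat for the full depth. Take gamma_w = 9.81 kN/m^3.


Total stress = gamma_sat * depth
sigma = 20.2 * 10.8 = 218.16 kPa
Pore water pressure u = gamma_w * (depth - d_wt)
u = 9.81 * (10.8 - 1.1) = 95.157 kPa
Effective stress = sigma - u
sigma' = 218.16 - 95.157 = 123.0 kPa


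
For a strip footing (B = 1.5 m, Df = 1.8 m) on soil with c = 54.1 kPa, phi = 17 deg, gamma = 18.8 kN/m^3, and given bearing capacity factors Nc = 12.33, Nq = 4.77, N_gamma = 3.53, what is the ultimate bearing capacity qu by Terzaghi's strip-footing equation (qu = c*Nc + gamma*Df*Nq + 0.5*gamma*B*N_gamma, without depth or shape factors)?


Compute qu = c*Nc + gamma*Df*Nq + 0.5*gamma*B*N_gamma
Term 1: 54.1 * 12.33 = 667.053
Term 2: 18.8 * 1.8 * 4.77 = 161.4168
Term 3: 0.5 * 18.8 * 1.5 * 3.53 = 49.773
qu = 667.053 + 161.4168 + 49.773
qu = 878.24 kPa


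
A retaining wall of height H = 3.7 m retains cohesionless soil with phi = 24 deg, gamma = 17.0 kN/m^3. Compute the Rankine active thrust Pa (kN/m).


Compute active earth pressure coefficient:
Ka = tan^2(45 - phi/2) = tan^2(33.0) = 0.42173
Compute active force:
Pa = 0.5 * Ka * gamma * H^2
Pa = 0.5 * 0.42173 * 17.0 * 3.7^2
Pa = 49.07 kN/m


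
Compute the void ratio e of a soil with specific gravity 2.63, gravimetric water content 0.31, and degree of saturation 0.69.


Using the relation e = Gs * w / S
e = 2.63 * 0.31 / 0.69
e = 1.1816
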